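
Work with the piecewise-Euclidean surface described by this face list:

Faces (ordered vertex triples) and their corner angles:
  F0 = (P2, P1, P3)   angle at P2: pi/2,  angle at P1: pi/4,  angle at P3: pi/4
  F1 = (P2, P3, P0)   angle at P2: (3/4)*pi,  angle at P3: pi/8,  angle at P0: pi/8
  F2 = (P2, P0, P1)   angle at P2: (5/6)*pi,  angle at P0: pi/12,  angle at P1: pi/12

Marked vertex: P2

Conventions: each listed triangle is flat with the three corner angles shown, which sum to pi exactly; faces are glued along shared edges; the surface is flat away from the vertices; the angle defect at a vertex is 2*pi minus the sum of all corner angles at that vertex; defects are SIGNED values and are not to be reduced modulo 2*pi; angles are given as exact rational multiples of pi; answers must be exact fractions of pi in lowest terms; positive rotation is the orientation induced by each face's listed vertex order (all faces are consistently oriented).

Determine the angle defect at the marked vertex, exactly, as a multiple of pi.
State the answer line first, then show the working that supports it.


Answer: defect(P2) = -pi/12

Sum of corner angles at P2: (25/12)*pi
defect = 2*pi - (25/12)*pi


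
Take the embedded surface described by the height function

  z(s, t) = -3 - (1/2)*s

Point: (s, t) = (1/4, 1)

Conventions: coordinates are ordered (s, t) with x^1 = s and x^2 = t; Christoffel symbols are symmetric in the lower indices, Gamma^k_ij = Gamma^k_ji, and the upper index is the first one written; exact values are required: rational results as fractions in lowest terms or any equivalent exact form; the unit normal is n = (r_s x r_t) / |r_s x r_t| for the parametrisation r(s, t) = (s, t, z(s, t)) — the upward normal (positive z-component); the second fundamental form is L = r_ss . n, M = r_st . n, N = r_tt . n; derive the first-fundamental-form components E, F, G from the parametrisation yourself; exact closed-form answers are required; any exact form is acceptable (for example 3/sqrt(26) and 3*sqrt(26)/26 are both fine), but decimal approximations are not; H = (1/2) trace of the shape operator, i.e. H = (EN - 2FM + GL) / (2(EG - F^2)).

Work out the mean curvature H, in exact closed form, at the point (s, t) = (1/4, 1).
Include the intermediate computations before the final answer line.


z_s = -1/2, z_t = 0, z_ss = 0, z_st = 0, z_tt = 0
E = 5/4, F = 0, G = 1; answer radicand W^2 = 5/4
unnormalised second-form numerators: l = 0, m = 0, n = 0; L = l/sqrt(5/4), and similarly M = m/sqrt(W^2), N = n/sqrt(W^2)
H = (E*n - 2*F*m + G*l) / (2*(EG - F^2)*sqrt(W^2)); E*n - 2*F*m + G*l = 0, EG - F^2 = 5/4, so H = (0)/sqrt(5/4)

Answer: H = 0


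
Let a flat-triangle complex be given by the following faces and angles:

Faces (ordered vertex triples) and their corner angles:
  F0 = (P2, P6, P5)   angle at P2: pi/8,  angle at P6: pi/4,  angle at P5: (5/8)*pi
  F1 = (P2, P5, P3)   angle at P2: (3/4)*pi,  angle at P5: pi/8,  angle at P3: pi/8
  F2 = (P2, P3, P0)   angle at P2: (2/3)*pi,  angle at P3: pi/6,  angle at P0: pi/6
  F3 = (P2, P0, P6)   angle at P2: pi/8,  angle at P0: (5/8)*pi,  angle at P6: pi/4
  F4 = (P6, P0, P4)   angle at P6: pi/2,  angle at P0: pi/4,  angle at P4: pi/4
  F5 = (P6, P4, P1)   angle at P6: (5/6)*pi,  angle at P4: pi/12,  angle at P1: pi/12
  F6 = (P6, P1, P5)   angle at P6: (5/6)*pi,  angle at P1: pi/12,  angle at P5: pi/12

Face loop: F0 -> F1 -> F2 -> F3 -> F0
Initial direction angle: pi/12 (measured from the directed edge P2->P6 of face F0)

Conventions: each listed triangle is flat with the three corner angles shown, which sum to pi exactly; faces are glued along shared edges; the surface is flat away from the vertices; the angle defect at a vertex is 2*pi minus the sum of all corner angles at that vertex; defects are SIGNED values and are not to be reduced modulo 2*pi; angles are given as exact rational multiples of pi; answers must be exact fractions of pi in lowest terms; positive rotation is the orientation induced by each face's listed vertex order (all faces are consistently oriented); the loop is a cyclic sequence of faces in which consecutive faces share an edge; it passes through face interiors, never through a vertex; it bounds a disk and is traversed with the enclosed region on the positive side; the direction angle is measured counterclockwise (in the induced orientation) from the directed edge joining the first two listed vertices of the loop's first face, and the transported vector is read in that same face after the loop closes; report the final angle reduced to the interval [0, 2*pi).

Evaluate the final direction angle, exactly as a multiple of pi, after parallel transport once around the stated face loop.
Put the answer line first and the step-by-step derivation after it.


Answer: final direction angle = (5/12)*pi

enclosed vertex P2: corner angles sum to (5/3)*pi, defect = 2*pi - (5/3)*pi = pi/3
the rotation equals the total enclosed defect, so the final angle is initial + defects (mod 2*pi)
final angle = pi/12 + pi/3 = (5/12)*pi (mod 2*pi)


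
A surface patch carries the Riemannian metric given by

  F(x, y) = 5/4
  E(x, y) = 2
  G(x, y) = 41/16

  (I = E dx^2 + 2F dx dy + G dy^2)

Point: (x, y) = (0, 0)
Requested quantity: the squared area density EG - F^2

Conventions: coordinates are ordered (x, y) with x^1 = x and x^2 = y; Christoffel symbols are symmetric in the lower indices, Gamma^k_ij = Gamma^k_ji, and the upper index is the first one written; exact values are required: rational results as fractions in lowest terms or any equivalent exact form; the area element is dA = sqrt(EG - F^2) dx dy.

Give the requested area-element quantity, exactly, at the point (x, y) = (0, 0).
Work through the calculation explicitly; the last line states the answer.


E = 2, F = 5/4, G = 41/16; EG - F^2 = 57/16

Answer: EG - F^2 = 57/16


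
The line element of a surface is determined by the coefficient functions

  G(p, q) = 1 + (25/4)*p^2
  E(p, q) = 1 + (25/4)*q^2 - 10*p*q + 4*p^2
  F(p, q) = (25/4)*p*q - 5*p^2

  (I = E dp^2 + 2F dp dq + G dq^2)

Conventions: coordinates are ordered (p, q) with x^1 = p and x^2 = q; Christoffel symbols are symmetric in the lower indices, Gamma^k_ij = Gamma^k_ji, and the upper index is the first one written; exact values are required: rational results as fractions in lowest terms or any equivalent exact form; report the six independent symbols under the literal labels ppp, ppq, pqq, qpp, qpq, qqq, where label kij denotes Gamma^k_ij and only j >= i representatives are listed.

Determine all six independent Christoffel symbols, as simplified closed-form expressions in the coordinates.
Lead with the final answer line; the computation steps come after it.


Answer: Gamma_ppp = (16*p - 20*q)/(41*p^2 - 40*p*q + 25*q^2 + 4), Gamma_ppq = (-20*p + 25*q)/(41*p^2 - 40*p*q + 25*q^2 + 4), Gamma_pqq = 0, Gamma_qpp = -20*p/(41*p^2 - 40*p*q + 25*q^2 + 4), Gamma_qpq = 25*p/(41*p^2 - 40*p*q + 25*q^2 + 4), Gamma_qqq = 0

E = 1 + (25/4)*q^2 - 10*p*q + 4*p^2; F = (25/4)*p*q - 5*p^2; G = 1 + (25/4)*p^2
Gamma^k_ij = (1/2) g^{kl} (d_i g_jl + d_j g_il - d_l g_ij), with g^inv = (1/(EG-F^2)) [[G, -F], [-F, E]]
first partials: E_p = -10*q + 8*p, E_q = (25/2)*q - 10*p, F_p = (25/4)*q - 10*p, F_q = (25/4)*p, G_p = (25/2)*p, G_q = 0
D = EG - F^2 = 1 + (25/4)*q^2 - 10*p*q + (41/4)*p^2
expanded: Gamma^p_pp = (G E_p - 2F F_p + F E_q)/(2D), Gamma^p_pq = (G E_q - F G_p)/(2D), Gamma^p_qq = (2G F_q - G G_p - F G_q)/(2D), Gamma^q_pp = (2E F_p - E E_q - F E_p)/(2D), Gamma^q_pq = (E G_p - F E_q)/(2D), Gamma^q_qq = (E G_q - 2F F_q + F G_p)/(2D); substitute and cancel common factors


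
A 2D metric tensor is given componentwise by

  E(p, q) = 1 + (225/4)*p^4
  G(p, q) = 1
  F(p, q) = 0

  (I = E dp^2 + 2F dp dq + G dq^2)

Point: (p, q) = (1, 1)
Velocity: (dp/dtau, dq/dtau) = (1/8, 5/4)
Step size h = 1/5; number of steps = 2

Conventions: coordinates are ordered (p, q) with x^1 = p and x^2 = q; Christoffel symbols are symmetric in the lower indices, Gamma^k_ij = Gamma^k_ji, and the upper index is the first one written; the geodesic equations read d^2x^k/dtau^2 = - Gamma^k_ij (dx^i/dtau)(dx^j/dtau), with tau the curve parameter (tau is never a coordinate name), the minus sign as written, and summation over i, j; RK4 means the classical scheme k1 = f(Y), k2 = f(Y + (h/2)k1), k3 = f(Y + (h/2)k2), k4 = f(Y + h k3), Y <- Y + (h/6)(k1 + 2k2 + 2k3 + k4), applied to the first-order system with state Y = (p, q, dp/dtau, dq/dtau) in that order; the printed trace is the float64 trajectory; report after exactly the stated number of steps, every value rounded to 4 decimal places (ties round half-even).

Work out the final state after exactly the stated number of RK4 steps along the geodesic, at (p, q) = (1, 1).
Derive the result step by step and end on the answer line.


f(Y) = (dp/dtau, dq/dtau, -Gamma^p_ij Y'^i Y'^j, -Gamma^q_ij Y'^i Y'^j) with the Gammas evaluated at the stage position; h = 0.200000; intermediate values shown to 6 dp
step 0: p = 1.0000, q = 1.0000, dp/dtau = 0.1250, dq/dtau = 1.2500
step 1:
  k1: at (p, q) = (1.000000, 1.000000), (dp/dtau, dq/dtau) = (0.125000, 1.250000); Gamma_ppp = 1.965066, Gamma_ppq = 0.000000, Gamma_pqq = 0.000000, Gamma_qpp = 0.000000, Gamma_qpq = 0.000000, Gamma_qqq = 0.000000; k1 = (0.125000, 1.250000, -0.030704, 0.000000)
  k2: at (p, q) = (1.012500, 1.125000), (dp/dtau, dq/dtau) = (0.121930, 1.250000); Gamma_ppp = 1.942450, Gamma_ppq = 0.000000, Gamma_pqq = 0.000000, Gamma_qpp = 0.000000, Gamma_qpq = 0.000000, Gamma_qqq = 0.000000; k2 = (0.121930, 1.250000, -0.028878, 0.000000)
  k3: at (p, q) = (1.012193, 1.125000), (dp/dtau, dq/dtau) = (0.122112, 1.250000); Gamma_ppp = 1.943000, Gamma_ppq = 0.000000, Gamma_pqq = 0.000000, Gamma_qpp = 0.000000, Gamma_qpq = 0.000000, Gamma_qqq = 0.000000; k3 = (0.122112, 1.250000, -0.028973, 0.000000)
  k4: at (p, q) = (1.024422, 1.250000), (dp/dtau, dq/dtau) = (0.119205, 1.250000); Gamma_ppp = 1.921306, Gamma_ppq = 0.000000, Gamma_pqq = 0.000000, Gamma_qpp = 0.000000, Gamma_qpq = 0.000000, Gamma_qqq = 0.000000; k4 = (0.119205, 1.250000, -0.027302, 0.000000)
  Y <- Y + (h/6)(k1 + 2k2 + 2k3 + k4): p = 1.0244, q = 1.2500, dp/dtau = 0.1192, dq/dtau = 1.2500
step 2:
  k1: at (p, q) = (1.024410, 1.250000), (dp/dtau, dq/dtau) = (0.119210, 1.250000); Gamma_ppp = 1.921328, Gamma_ppq = 0.000000, Gamma_pqq = 0.000000, Gamma_qpp = 0.000000, Gamma_qpq = 0.000000, Gamma_qqq = 0.000000; k1 = (0.119210, 1.250000, -0.027304, 0.000000)
  k2: at (p, q) = (1.036331, 1.375000), (dp/dtau, dq/dtau) = (0.116479, 1.250000); Gamma_ppp = 1.900592, Gamma_ppq = 0.000000, Gamma_pqq = 0.000000, Gamma_qpp = 0.000000, Gamma_qpq = 0.000000, Gamma_qqq = 0.000000; k2 = (0.116479, 1.250000, -0.025786, 0.000000)
  k3: at (p, q) = (1.036058, 1.375000), (dp/dtau, dq/dtau) = (0.116631, 1.250000); Gamma_ppp = 1.901063, Gamma_ppq = 0.000000, Gamma_pqq = 0.000000, Gamma_qpp = 0.000000, Gamma_qpq = 0.000000, Gamma_qqq = 0.000000; k3 = (0.116631, 1.250000, -0.025860, 0.000000)
  k4: at (p, q) = (1.047736, 1.500000), (dp/dtau, dq/dtau) = (0.114038, 1.250000); Gamma_ppp = 1.881126, Gamma_ppq = 0.000000, Gamma_pqq = 0.000000, Gamma_qpp = 0.000000, Gamma_qpq = 0.000000, Gamma_qqq = 0.000000; k4 = (0.114038, 1.250000, -0.024463, 0.000000)
  Y <- Y + (h/6)(k1 + 2k2 + 2k3 + k4): p = 1.0477, q = 1.5000, dp/dtau = 0.1140, dq/dtau = 1.2500

Answer: p = 1.0477, q = 1.5000, dp/dtau = 0.1140, dq/dtau = 1.2500


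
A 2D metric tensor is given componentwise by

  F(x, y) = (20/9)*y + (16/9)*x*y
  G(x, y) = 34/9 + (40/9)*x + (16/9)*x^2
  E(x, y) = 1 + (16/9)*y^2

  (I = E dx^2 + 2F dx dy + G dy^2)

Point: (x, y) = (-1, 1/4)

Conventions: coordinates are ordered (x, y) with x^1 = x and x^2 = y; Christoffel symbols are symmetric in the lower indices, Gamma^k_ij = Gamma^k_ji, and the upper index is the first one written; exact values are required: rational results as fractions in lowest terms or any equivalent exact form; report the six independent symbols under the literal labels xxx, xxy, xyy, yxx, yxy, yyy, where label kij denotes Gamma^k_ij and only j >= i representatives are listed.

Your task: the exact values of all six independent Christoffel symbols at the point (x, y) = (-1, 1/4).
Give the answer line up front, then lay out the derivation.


Answer: Gamma_xxx = 0, Gamma_xxy = 4/11, Gamma_xyy = 0, Gamma_yxx = 0, Gamma_yxy = 4/11, Gamma_yyy = 0

E = 10/9, F = 1/9, G = 10/9 at the point
E_x = 0, E_y = 8/9, F_x = 4/9, F_y = 4/9, G_x = 8/9, G_y = 0
EG - F^2 = 11/9;  g^inv = (9/11) * [[10/9, -1/9], [-1/9, 10/9]]
first-kind symbols [ij,l] = (1/2)(d_i g_jl + d_j g_il - d_l g_ij): [xx,x] = E_x/2 = 0, [xx,y] = F_x - E_y/2 = 0, [xy,x] = E_y/2 = 4/9, [xy,y] = G_x/2 = 4/9, [yy,x] = F_y - G_x/2 = 0, [yy,y] = G_y/2 = 0
Gamma^x_ij = (G*[ij,x] - F*[ij,y])/(EG - F^2), Gamma^y_ij = (E*[ij,y] - F*[ij,x])/(EG - F^2)


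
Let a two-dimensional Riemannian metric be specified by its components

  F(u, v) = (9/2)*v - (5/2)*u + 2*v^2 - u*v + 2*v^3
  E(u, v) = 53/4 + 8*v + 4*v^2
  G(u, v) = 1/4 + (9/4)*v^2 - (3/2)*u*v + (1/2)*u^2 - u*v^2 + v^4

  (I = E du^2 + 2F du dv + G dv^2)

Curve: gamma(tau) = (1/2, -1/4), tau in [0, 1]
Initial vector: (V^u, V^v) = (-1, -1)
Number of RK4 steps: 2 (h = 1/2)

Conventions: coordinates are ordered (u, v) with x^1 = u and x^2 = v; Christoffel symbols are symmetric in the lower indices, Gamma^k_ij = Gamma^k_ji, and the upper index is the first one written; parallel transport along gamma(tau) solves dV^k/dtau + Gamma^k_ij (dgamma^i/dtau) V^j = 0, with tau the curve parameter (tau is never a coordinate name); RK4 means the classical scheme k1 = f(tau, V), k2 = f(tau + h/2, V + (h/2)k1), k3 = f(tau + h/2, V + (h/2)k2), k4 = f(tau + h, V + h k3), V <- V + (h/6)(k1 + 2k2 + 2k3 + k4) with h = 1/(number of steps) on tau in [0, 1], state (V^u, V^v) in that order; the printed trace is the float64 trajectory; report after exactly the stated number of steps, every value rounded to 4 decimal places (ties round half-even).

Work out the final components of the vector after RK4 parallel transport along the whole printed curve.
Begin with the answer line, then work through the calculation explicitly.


Answer: V^u = -1.0000, V^v = -1.0000

gamma'(tau) = (0, 0); f(tau, V)^k = -Gamma^k_ij(gamma(tau)) gamma'^i(tau) V^j; h = 1/2; intermediate values shown to 6 dp
curve data and Christoffel symbols at the stage parameters:
  tau = 0.000000: gamma = (0.500000, -0.250000), gamma' = (0.000000, 0.000000); Gamma_uuu = -3.625899, Gamma_uuv = 0.929934, Gamma_uvv = 0.059861, Gamma_vuu = -19.338129, Gamma_vuv = 3.568345, Gamma_vvv = -1.057554
  tau = 0.250000: gamma = (0.500000, -0.250000), gamma' = (0.000000, 0.000000); Gamma_uuu = -3.625899, Gamma_uuv = 0.929934, Gamma_uvv = 0.059861, Gamma_vuu = -19.338129, Gamma_vuv = 3.568345, Gamma_vvv = -1.057554
  tau = 0.500000: gamma = (0.500000, -0.250000), gamma' = (0.000000, 0.000000); Gamma_uuu = -3.625899, Gamma_uuv = 0.929934, Gamma_uvv = 0.059861, Gamma_vuu = -19.338129, Gamma_vuv = 3.568345, Gamma_vvv = -1.057554
  tau = 0.750000: gamma = (0.500000, -0.250000), gamma' = (0.000000, 0.000000); Gamma_uuu = -3.625899, Gamma_uuv = 0.929934, Gamma_uvv = 0.059861, Gamma_vuu = -19.338129, Gamma_vuv = 3.568345, Gamma_vvv = -1.057554
  tau = 1.000000: gamma = (0.500000, -0.250000), gamma' = (0.000000, 0.000000); Gamma_uuu = -3.625899, Gamma_uuv = 0.929934, Gamma_uvv = 0.059861, Gamma_vuu = -19.338129, Gamma_vuv = 3.568345, Gamma_vvv = -1.057554
step 0: V^u = -1.0000, V^v = -1.0000
step 1: k1 = (0.000000, 0.000000), k2 = (0.000000, 0.000000), k3 = (0.000000, 0.000000), k4 = (0.000000, 0.000000); V <- V + (h/6)(k1 + 2k2 + 2k3 + k4): V^u = -1.0000, V^v = -1.0000
step 2: k1 = (0.000000, 0.000000), k2 = (0.000000, 0.000000), k3 = (0.000000, 0.000000), k4 = (0.000000, 0.000000); V <- V + (h/6)(k1 + 2k2 + 2k3 + k4): V^u = -1.0000, V^v = -1.0000


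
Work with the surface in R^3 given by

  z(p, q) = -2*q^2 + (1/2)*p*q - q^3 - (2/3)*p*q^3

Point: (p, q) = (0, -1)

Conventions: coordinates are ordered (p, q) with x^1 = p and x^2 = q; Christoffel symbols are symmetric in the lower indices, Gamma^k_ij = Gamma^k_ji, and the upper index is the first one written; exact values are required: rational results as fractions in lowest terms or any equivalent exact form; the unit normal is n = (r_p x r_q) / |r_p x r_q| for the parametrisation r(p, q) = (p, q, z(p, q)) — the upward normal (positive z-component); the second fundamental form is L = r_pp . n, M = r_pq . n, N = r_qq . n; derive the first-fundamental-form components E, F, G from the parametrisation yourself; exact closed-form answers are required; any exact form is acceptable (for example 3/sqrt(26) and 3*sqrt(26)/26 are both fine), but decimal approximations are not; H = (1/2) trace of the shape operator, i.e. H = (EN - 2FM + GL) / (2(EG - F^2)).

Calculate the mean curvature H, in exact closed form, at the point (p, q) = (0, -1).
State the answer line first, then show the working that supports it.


Answer: H = 276*sqrt(73)/5329

z_p = 1/6, z_q = 1, z_pp = 0, z_pq = -3/2, z_qq = 2
E = 37/36, F = 1/6, G = 2; answer radicand W^2 = 73/36
unnormalised second-form numerators: l = 0, m = -3/2, n = 2; L = l/sqrt(73/36), and similarly M = m/sqrt(W^2), N = n/sqrt(W^2)
H = (E*n - 2*F*m + G*l) / (2*(EG - F^2)*sqrt(W^2)); E*n - 2*F*m + G*l = 23/9, EG - F^2 = 73/36, so H = (46/73)/sqrt(73/36)


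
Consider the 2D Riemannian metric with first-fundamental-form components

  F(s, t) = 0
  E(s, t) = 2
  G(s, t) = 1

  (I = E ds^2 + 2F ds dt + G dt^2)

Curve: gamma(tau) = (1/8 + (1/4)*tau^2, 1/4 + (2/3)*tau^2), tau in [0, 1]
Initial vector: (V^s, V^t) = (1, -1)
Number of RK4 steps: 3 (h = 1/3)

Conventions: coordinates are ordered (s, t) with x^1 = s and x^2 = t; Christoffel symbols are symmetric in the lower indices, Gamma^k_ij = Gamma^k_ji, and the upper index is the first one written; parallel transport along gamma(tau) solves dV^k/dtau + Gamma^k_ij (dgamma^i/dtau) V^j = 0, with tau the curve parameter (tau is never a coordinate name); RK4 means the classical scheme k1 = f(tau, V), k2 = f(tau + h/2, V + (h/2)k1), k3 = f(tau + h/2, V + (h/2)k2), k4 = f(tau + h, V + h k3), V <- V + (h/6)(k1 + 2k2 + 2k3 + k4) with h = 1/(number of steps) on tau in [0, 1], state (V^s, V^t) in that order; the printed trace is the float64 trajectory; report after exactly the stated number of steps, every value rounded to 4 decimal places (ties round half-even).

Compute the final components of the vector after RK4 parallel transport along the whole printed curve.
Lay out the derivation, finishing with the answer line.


gamma'(tau) = ((1/2)*tau, (4/3)*tau); f(tau, V)^k = -Gamma^k_ij(gamma(tau)) gamma'^i(tau) V^j; h = 1/3; intermediate values shown to 6 dp
curve data and Christoffel symbols at the stage parameters:
  tau = 0.000000: gamma = (0.125000, 0.250000), gamma' = (0.000000, 0.000000); Gamma_sss = 0.000000, Gamma_sst = 0.000000, Gamma_stt = 0.000000, Gamma_tss = 0.000000, Gamma_tst = 0.000000, Gamma_ttt = 0.000000
  tau = 0.166667: gamma = (0.131944, 0.268519), gamma' = (0.083333, 0.222222); Gamma_sss = 0.000000, Gamma_sst = 0.000000, Gamma_stt = 0.000000, Gamma_tss = 0.000000, Gamma_tst = 0.000000, Gamma_ttt = 0.000000
  tau = 0.333333: gamma = (0.152778, 0.324074), gamma' = (0.166667, 0.444444); Gamma_sss = 0.000000, Gamma_sst = 0.000000, Gamma_stt = 0.000000, Gamma_tss = 0.000000, Gamma_tst = 0.000000, Gamma_ttt = 0.000000
  tau = 0.500000: gamma = (0.187500, 0.416667), gamma' = (0.250000, 0.666667); Gamma_sss = 0.000000, Gamma_sst = 0.000000, Gamma_stt = 0.000000, Gamma_tss = 0.000000, Gamma_tst = 0.000000, Gamma_ttt = 0.000000
  tau = 0.666667: gamma = (0.236111, 0.546296), gamma' = (0.333333, 0.888889); Gamma_sss = 0.000000, Gamma_sst = 0.000000, Gamma_stt = 0.000000, Gamma_tss = 0.000000, Gamma_tst = 0.000000, Gamma_ttt = 0.000000
  tau = 0.833333: gamma = (0.298611, 0.712963), gamma' = (0.416667, 1.111111); Gamma_sss = 0.000000, Gamma_sst = 0.000000, Gamma_stt = 0.000000, Gamma_tss = 0.000000, Gamma_tst = 0.000000, Gamma_ttt = 0.000000
  tau = 1.000000: gamma = (0.375000, 0.916667), gamma' = (0.500000, 1.333333); Gamma_sss = 0.000000, Gamma_sst = 0.000000, Gamma_stt = 0.000000, Gamma_tss = 0.000000, Gamma_tst = 0.000000, Gamma_ttt = 0.000000
step 0: V^s = 1.0000, V^t = -1.0000
step 1: k1 = (0.000000, 0.000000), k2 = (0.000000, 0.000000), k3 = (0.000000, 0.000000), k4 = (0.000000, 0.000000); V <- V + (h/6)(k1 + 2k2 + 2k3 + k4): V^s = 1.0000, V^t = -1.0000
step 2: k1 = (0.000000, 0.000000), k2 = (0.000000, 0.000000), k3 = (0.000000, 0.000000), k4 = (0.000000, 0.000000); V <- V + (h/6)(k1 + 2k2 + 2k3 + k4): V^s = 1.0000, V^t = -1.0000
step 3: k1 = (0.000000, 0.000000), k2 = (0.000000, 0.000000), k3 = (0.000000, 0.000000), k4 = (0.000000, 0.000000); V <- V + (h/6)(k1 + 2k2 + 2k3 + k4): V^s = 1.0000, V^t = -1.0000

Answer: V^s = 1.0000, V^t = -1.0000


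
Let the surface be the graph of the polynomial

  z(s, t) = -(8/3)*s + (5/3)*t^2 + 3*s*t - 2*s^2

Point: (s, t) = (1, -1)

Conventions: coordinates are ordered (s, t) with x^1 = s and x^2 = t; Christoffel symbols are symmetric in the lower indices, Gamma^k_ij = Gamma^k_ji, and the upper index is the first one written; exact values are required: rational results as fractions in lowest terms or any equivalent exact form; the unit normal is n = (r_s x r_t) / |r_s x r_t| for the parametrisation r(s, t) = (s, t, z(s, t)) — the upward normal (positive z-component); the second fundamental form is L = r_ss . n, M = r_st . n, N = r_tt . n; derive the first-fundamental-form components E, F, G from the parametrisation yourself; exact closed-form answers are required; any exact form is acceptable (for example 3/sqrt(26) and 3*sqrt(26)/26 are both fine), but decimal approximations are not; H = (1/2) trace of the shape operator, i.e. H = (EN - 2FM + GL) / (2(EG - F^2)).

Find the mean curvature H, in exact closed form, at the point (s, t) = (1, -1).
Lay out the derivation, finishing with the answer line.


z_s = -29/3, z_t = -1/3, z_ss = -4, z_st = 3, z_tt = 10/3
E = 850/9, F = 29/9, G = 10/9; answer radicand W^2 = 851/9
unnormalised second-form numerators: l = -4, m = 3, n = 10/3; L = l/sqrt(851/9), and similarly M = m/sqrt(W^2), N = n/sqrt(W^2)
H = (E*n - 2*F*m + G*l) / (2*(EG - F^2)*sqrt(W^2)); E*n - 2*F*m + G*l = 7858/27, EG - F^2 = 851/9, so H = (3929/2553)/sqrt(851/9)

Answer: H = 3929*sqrt(851)/724201


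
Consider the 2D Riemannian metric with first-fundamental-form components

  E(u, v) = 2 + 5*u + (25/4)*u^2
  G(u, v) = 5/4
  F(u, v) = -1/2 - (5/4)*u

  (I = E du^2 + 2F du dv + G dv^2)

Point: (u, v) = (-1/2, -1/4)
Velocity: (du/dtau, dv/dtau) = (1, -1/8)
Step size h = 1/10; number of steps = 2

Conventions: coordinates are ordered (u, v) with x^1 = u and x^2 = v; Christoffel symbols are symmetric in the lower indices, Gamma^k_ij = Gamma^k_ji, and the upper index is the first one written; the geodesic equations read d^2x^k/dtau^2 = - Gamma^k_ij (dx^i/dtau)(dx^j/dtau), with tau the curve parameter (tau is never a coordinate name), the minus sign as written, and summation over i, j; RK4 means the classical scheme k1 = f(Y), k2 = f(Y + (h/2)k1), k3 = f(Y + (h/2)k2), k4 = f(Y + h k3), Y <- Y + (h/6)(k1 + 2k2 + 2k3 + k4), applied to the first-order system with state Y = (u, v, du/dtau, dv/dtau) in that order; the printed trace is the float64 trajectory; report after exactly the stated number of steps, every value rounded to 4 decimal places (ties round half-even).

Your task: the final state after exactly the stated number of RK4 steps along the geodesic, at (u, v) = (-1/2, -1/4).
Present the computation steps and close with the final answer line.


f(Y) = (du/dtau, dv/dtau, -Gamma^u_ij Y'^i Y'^j, -Gamma^v_ij Y'^i Y'^j) with the Gammas evaluated at the stage position; h = 0.100000; intermediate values shown to 6 dp
step 0: u = -0.5000, v = -0.2500, du/dtau = 1.0000, dv/dtau = -0.1250
step 1:
  k1: at (u, v) = (-0.500000, -0.250000), (du/dtau, dv/dtau) = (1.000000, -0.125000); Gamma_uuu = -0.476190, Gamma_uuv = 0.000000, Gamma_uvv = 0.000000, Gamma_vuu = -0.952381, Gamma_vuv = 0.000000, Gamma_vvv = 0.000000; k1 = (1.000000, -0.125000, 0.476190, 0.952381)
  k2: at (u, v) = (-0.450000, -0.256250), (du/dtau, dv/dtau) = (1.023810, -0.077381); Gamma_uuu = -0.246914, Gamma_uuv = 0.000000, Gamma_uvv = 0.000000, Gamma_vuu = -0.987654, Gamma_vuv = 0.000000, Gamma_vvv = 0.000000; k2 = (1.023810, -0.077381, 0.258811, 1.035245)
  k3: at (u, v) = (-0.448810, -0.253869), (du/dtau, dv/dtau) = (1.012941, -0.073238); Gamma_uuu = -0.241175, Gamma_uuv = 0.000000, Gamma_uvv = 0.000000, Gamma_vuu = -0.988228, Gamma_vuv = 0.000000, Gamma_vvv = 0.000000; k3 = (1.012941, -0.073238, 0.247457, 1.013970)
  k4: at (u, v) = (-0.398706, -0.257324), (du/dtau, dv/dtau) = (1.024746, -0.023603); Gamma_uuu = 0.006470, Gamma_uuv = 0.000000, Gamma_uvv = 0.000000, Gamma_vuu = -0.999992, Gamma_vuv = 0.000000, Gamma_vvv = 0.000000; k4 = (1.024746, -0.023603, -0.006794, 1.050095)
  Y <- Y + (h/6)(k1 + 2k2 + 2k3 + k4): u = -0.3984, v = -0.2575, du/dtau = 1.0247, dv/dtau = -0.0233
step 2:
  k1: at (u, v) = (-0.398363, -0.257497), (du/dtau, dv/dtau) = (1.024699, -0.023318); Gamma_uuu = 0.008187, Gamma_uuv = 0.000000, Gamma_uvv = 0.000000, Gamma_vuu = -0.999987, Gamma_vuv = 0.000000, Gamma_vvv = 0.000000; k1 = (1.024699, -0.023318, -0.008596, 1.049994)
  k2: at (u, v) = (-0.347128, -0.258663), (du/dtau, dv/dtau) = (1.024269, 0.029181); Gamma_uuu = 0.260718, Gamma_uuv = 0.000000, Gamma_uvv = 0.000000, Gamma_vuu = -0.986215, Gamma_vuv = 0.000000, Gamma_vvv = 0.000000; k2 = (1.024269, 0.029181, -0.273526, 1.034665)
  k3: at (u, v) = (-0.347149, -0.256038), (du/dtau, dv/dtau) = (1.011023, 0.028415); Gamma_uuu = 0.260615, Gamma_uuv = 0.000000, Gamma_uvv = 0.000000, Gamma_vuu = -0.986226, Gamma_vuv = 0.000000, Gamma_vvv = 0.000000; k3 = (1.011023, 0.028415, -0.266392, 1.008088)
  k4: at (u, v) = (-0.297260, -0.254656), (du/dtau, dv/dtau) = (0.998060, 0.077491); Gamma_uuu = 0.487946, Gamma_uuv = 0.000000, Gamma_uvv = 0.000000, Gamma_vuu = -0.949869, Gamma_vuv = 0.000000, Gamma_vvv = 0.000000; k4 = (0.998060, 0.077491, -0.486054, 0.946186)
  Y <- Y + (h/6)(k1 + 2k2 + 2k3 + k4): u = -0.2968, v = -0.2547, du/dtau = 0.9985, dv/dtau = 0.0780

Answer: u = -0.2968, v = -0.2547, du/dtau = 0.9985, dv/dtau = 0.0780


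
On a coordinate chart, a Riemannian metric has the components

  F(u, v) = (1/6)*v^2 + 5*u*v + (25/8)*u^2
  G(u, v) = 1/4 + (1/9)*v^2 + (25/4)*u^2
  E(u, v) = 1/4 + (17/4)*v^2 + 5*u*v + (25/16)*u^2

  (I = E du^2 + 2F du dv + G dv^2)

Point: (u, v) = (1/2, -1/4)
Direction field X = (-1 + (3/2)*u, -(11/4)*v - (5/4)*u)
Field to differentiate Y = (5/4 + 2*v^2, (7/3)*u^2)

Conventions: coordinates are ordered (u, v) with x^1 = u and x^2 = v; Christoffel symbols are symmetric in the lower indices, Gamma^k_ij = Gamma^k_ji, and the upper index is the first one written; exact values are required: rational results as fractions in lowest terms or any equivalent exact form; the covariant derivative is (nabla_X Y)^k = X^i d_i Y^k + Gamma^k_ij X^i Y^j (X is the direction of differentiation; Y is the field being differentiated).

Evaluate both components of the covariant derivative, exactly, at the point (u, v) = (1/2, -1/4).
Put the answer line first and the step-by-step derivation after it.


Answer: (nabla_X Y)^u = -17875/128448, (nabla_X Y)^v = -28503/28544

E = 9/32, F = 1/6, G = 131/72 at the point
E_u = 5/16, E_v = 3/8, F_u = 15/8, F_v = 29/12, G_u = 25/4, G_v = -1/18
EG - F^2 = 1115/2304;  g^inv = (2304/1115) * [[131/72, -1/6], [-1/6, 9/32]]
first-kind symbols [ij,l] = (1/2)(d_i g_jl + d_j g_il - d_l g_ij): [uu,u] = E_u/2 = 5/32, [uu,v] = F_u - E_v/2 = 27/16, [uv,u] = E_v/2 = 3/16, [uv,v] = G_u/2 = 25/8, [vv,u] = F_v - G_u/2 = -17/24, [vv,v] = G_v/2 = -1/36
Gamma^u_ij = (G*[ij,u] - F*[ij,v])/(EG - F^2), Gamma^v_ij = (E*[ij,v] - F*[ij,u])/(EG - F^2)
Gamma_uuu = 7/1115, Gamma_uuv = -414/1115, Gamma_uvv = -8876/3345, Gamma_vuu = 2067/2230, Gamma_vuv = 1953/1115, Gamma_vvv = 254/1115
X = (-1/4, 1/16), Y = (11/8, 7/12) at the point


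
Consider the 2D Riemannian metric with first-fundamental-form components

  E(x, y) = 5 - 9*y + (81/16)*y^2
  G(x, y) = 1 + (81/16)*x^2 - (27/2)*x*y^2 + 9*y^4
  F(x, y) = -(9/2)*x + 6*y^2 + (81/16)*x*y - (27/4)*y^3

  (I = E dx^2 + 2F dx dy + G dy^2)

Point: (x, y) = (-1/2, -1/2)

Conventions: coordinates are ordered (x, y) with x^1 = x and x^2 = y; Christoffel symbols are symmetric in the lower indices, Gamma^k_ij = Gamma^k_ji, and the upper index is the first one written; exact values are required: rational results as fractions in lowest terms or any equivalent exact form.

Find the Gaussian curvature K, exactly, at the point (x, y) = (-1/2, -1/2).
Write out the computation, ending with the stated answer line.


E = 689/64, F = 375/64, G = 289/64, EG - F^2 = 457/32 at the point
E_x = 0, E_y = -225/16, F_x = -225/32, F_y = -435/32, G_x = -135/16, G_y = -45/4
E_yy = 81/8, F_xy = 81/16, G_xx = 81/8
Using the Brioschi determinant formula for K from the metric derivatives:
M1 = [[-E_yy/2 + F_xy - G_xx/2, E_x/2, F_x - E_y/2], [F_y - G_x/2, E, F], [G_y/2, F, G]] = [[-81/16, 0, 0], [-75/8, 689/64, 375/64], [-45/8, 375/64, 289/64]]; det M1 = -37017/512
M2 = [[0, E_y/2, G_x/2], [E_y/2, E, F], [G_x/2, F, G]] = [[0, -225/32, -135/32], [-225/32, 689/64, 375/64], [-135/32, 375/64, 289/64]]; det M2 = -34425/512
det M1 - det M2 = -81/16; K = -81/16 / (457/32)^2 = -5184/208849

Answer: K = -5184/208849


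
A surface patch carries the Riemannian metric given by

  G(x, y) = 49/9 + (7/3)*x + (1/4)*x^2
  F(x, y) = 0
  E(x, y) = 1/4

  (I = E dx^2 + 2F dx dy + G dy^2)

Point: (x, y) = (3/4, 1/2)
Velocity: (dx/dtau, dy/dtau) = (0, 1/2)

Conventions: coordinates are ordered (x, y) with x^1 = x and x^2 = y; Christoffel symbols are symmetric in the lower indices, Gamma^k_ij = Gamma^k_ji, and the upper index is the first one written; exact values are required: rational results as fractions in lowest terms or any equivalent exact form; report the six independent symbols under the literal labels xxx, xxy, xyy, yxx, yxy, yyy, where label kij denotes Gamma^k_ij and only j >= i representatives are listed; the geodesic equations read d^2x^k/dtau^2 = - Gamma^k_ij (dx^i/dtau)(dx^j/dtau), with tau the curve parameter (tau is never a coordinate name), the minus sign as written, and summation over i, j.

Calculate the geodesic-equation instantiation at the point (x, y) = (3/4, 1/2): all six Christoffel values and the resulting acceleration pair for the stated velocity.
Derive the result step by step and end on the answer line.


E = 1/4, F = 0, G = 4225/576 at the point
E_x = 0, E_y = 0, F_x = 0, F_y = 0, G_x = 65/24, G_y = 0
EG - F^2 = 4225/2304;  g^inv = (2304/4225) * [[4225/576, 0], [0, 1/4]]
first-kind symbols [ij,l] = (1/2)(d_i g_jl + d_j g_il - d_l g_ij): [xx,x] = E_x/2 = 0, [xx,y] = F_x - E_y/2 = 0, [xy,x] = E_y/2 = 0, [xy,y] = G_x/2 = 65/48, [yy,x] = F_y - G_x/2 = -65/48, [yy,y] = G_y/2 = 0
Gamma^x_ij = (G*[ij,x] - F*[ij,y])/(EG - F^2), Gamma^y_ij = (E*[ij,y] - F*[ij,x])/(EG - F^2)
Gamma_xxx = 0, Gamma_xxy = 0, Gamma_xyy = -65/12, Gamma_yxx = 0, Gamma_yxy = 12/65, Gamma_yyy = 0
d^2x/dtau^2 = -(Gamma_xxx*(0)^2 + 2*Gamma_xxy*(0)*(1/2) + Gamma_xyy*(1/2)^2) = 65/48
d^2y/dtau^2 = -(Gamma_yxx*(0)^2 + 2*Gamma_yxy*(0)*(1/2) + Gamma_yyy*(1/2)^2) = 0

Answer: Gamma_xxx = 0, Gamma_xxy = 0, Gamma_xyy = -65/12, Gamma_yxx = 0, Gamma_yxy = 12/65, Gamma_yyy = 0; accelerations (d^2x/dtau^2, d^2y/dtau^2) = (65/48, 0)


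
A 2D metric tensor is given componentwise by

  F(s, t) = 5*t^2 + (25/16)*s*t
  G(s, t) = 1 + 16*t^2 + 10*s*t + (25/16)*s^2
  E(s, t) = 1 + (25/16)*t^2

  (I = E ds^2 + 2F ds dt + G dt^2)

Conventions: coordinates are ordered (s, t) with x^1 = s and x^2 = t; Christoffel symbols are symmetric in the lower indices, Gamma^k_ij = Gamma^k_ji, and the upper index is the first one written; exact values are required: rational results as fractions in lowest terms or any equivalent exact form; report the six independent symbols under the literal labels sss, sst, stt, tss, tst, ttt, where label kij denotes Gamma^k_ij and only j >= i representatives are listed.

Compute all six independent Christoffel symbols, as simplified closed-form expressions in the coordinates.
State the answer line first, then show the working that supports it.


Answer: Gamma_sss = 0, Gamma_sst = 25*t/(25*s^2 + 160*s*t + 281*t^2 + 16), Gamma_stt = 80*t/(25*s^2 + 160*s*t + 281*t^2 + 16), Gamma_tss = 0, Gamma_tst = (25*s + 80*t)/(25*s^2 + 160*s*t + 281*t^2 + 16), Gamma_ttt = (80*s + 256*t)/(25*s^2 + 160*s*t + 281*t^2 + 16)

E = 1 + (25/16)*t^2; F = 5*t^2 + (25/16)*s*t; G = 1 + 16*t^2 + 10*s*t + (25/16)*s^2
Gamma^k_ij = (1/2) g^{kl} (d_i g_jl + d_j g_il - d_l g_ij), with g^inv = (1/(EG-F^2)) [[G, -F], [-F, E]]
first partials: E_s = 0, E_t = (25/8)*t, F_s = (25/16)*t, F_t = 10*t + (25/16)*s, G_s = 10*t + (25/8)*s, G_t = 32*t + 10*s
D = EG - F^2 = 1 + (281/16)*t^2 + 10*s*t + (25/16)*s^2
expanded: Gamma^s_ss = (G E_s - 2F F_s + F E_t)/(2D), Gamma^s_st = (G E_t - F G_s)/(2D), Gamma^s_tt = (2G F_t - G G_s - F G_t)/(2D), Gamma^t_ss = (2E F_s - E E_t - F E_s)/(2D), Gamma^t_st = (E G_s - F E_t)/(2D), Gamma^t_tt = (E G_t - 2F F_t + F G_s)/(2D); substitute and cancel common factors


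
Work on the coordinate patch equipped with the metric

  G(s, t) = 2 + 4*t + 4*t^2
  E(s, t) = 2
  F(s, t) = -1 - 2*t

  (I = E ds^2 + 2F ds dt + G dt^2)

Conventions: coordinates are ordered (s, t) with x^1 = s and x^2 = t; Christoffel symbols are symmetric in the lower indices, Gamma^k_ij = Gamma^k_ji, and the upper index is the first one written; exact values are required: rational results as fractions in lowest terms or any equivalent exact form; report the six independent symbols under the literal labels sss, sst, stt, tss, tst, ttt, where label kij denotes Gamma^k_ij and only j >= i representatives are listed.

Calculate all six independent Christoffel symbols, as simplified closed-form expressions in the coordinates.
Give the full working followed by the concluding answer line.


E = 2; F = -1 - 2*t; G = 2 + 4*t + 4*t^2
Gamma^k_ij = (1/2) g^{kl} (d_i g_jl + d_j g_il - d_l g_ij), with g^inv = (1/(EG-F^2)) [[G, -F], [-F, E]]
first partials: E_s = 0, E_t = 0, F_s = 0, F_t = -2, G_s = 0, G_t = 4 + 8*t
D = EG - F^2 = 3 + 4*t + 4*t^2
expanded: Gamma^s_ss = (G E_s - 2F F_s + F E_t)/(2D), Gamma^s_st = (G E_t - F G_s)/(2D), Gamma^s_tt = (2G F_t - G G_s - F G_t)/(2D), Gamma^t_ss = (2E F_s - E E_t - F E_s)/(2D), Gamma^t_st = (E G_s - F E_t)/(2D), Gamma^t_tt = (E G_t - 2F F_t + F G_s)/(2D); substitute and cancel common factors

Answer: Gamma_sss = 0, Gamma_sst = 0, Gamma_stt = -2/(4*t^2 + 4*t + 3), Gamma_tss = 0, Gamma_tst = 0, Gamma_ttt = (4*t + 2)/(4*t^2 + 4*t + 3)


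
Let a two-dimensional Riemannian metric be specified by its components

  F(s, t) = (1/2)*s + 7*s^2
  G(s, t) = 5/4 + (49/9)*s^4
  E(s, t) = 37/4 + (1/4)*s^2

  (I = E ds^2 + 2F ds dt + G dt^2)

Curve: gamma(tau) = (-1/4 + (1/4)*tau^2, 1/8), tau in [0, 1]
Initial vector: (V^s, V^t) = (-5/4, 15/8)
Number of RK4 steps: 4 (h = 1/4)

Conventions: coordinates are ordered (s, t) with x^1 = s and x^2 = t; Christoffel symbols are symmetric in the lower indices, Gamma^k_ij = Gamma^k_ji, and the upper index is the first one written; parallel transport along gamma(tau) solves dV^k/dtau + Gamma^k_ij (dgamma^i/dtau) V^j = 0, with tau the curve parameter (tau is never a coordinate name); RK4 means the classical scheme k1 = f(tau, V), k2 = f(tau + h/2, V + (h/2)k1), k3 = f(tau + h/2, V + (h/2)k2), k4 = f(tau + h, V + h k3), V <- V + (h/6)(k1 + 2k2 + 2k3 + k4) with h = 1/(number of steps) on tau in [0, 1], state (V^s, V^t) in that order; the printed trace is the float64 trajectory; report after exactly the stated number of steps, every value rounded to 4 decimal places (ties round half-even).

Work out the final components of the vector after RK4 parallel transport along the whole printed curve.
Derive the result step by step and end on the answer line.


gamma'(tau) = ((1/2)*tau, 0); f(tau, V)^k = -Gamma^k_ij(gamma(tau)) gamma'^i(tau) V^j; h = 1/4; intermediate values shown to 6 dp
curve data and Christoffel symbols at the stage parameters:
  tau = 0.000000: gamma = (-0.250000, 0.125000), gamma' = (0.000000, 0.000000); Gamma_sss = 0.073454, Gamma_sst = 0.004552, Gamma_stt = 0.018516, Gamma_tss = -2.377906, Gamma_tst = -0.134953, Gamma_ttt = -0.004552
  tau = 0.125000: gamma = (-0.246094, 0.125000), gamma' = (0.062500, 0.000000); Gamma_sss = 0.069209, Gamma_sst = 0.004182, Gamma_stt = 0.017652, Gamma_tss = -2.335598, Gamma_tst = -0.128779, Gamma_ttt = -0.004182
  tau = 0.250000: gamma = (-0.234375, 0.125000), gamma' = (0.125000, 0.000000); Gamma_sss = 0.057401, Gamma_sst = 0.003214, Gamma_stt = 0.015226, Gamma_tss = -2.208254, Gamma_tst = -0.111376, Gamma_ttt = -0.003214
  tau = 0.375000: gamma = (-0.214844, 0.125000), gamma' = (0.187500, 0.000000); Gamma_sss = 0.040655, Gamma_sst = 0.002001, Gamma_stt = 0.011706, Gamma_tss = -1.994754, Gamma_tst = -0.085934, Gamma_ttt = -0.002001
  tau = 0.500000: gamma = (-0.187500, 0.125000), gamma' = (0.250000, 0.000000); Gamma_sss = 0.022805, Gamma_sst = 0.000942, Gamma_stt = 0.007768, Gamma_tss = -1.693662, Gamma_tst = -0.057229, Gamma_ttt = -0.000942
  tau = 0.625000: gamma = (-0.152344, 0.125000), gamma' = (0.312500, 0.000000); Gamma_sss = 0.008040, Gamma_sst = 0.000287, Gamma_stt = 0.004162, Gamma_tss = -1.303746, Gamma_tst = -0.030747, Gamma_ttt = -0.000287
  tau = 0.750000: gamma = (-0.109375, 0.125000), gamma' = (0.375000, 0.000000); Gamma_sss = -0.000366, Gamma_sst = 0.000036, Gamma_stt = 0.001540, Gamma_tss = -0.824478, Gamma_tst = -0.011392, Gamma_ttt = -0.000036
  tau = 0.875000: gamma = (-0.058594, 0.125000), gamma' = (0.437500, 0.000000); Gamma_sss = -0.001729, Gamma_sst = -0.000001, Gamma_stt = 0.000237, Gamma_tss = -0.256244, Gamma_tst = -0.001752, Gamma_ttt = 0.000001
  tau = 1.000000: gamma = (0.000000, 0.125000), gamma' = (0.500000, 0.000000); Gamma_sss = 0.000000, Gamma_sst = 0.000000, Gamma_stt = 0.000000, Gamma_tss = 0.400000, Gamma_tst = 0.000000, Gamma_ttt = 0.000000
step 0: V^s = -1.2500, V^t = 1.8750
step 1: k1 = (0.000000, 0.000000), k2 = (0.004917, -0.167377), k3 = (0.004920, -0.167456), k4 = (0.008224, -0.319179); V <- V + (h/6)(k1 + 2k2 + 2k3 + k4): V^s = -1.2488, V^t = 1.8338
step 2: k1 = (0.008224, -0.319189), k2 = (0.008839, -0.437797), k3 = (0.008844, -0.438007), k4 = (0.006701, -0.503171); V <- V + (h/6)(k1 + 2k2 + 2k3 + k4): V^s = -1.2467, V^t = 1.7265
step 3: k1 = (0.006701, -0.503188), k2 = (0.002981, -0.491622), k3 = (0.002982, -0.491798), k4 = (-0.000193, -0.378386); V <- V + (h/6)(k1 + 2k2 + 2k3 + k4): V^s = -1.2460, V^t = 1.6079
step 4: k1 = (-0.000193, -0.378361), k2 = (-0.000942, -0.138489), k3 = (-0.000942, -0.138476), k4 = (0.000000, 0.249242); V <- V + (h/6)(k1 + 2k2 + 2k3 + k4): V^s = -1.2461, V^t = 1.5794

Answer: V^s = -1.2461, V^t = 1.5794


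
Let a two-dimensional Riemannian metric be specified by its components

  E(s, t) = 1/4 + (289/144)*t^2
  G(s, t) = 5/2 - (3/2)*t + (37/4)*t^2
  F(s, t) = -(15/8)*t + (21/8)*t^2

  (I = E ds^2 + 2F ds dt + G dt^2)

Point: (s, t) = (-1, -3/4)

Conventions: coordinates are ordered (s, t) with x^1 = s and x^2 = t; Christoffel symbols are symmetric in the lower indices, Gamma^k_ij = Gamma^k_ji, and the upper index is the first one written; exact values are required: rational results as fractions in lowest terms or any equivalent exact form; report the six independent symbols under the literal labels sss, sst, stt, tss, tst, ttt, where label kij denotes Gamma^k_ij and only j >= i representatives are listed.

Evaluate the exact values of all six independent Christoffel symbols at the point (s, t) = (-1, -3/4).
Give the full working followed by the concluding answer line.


E = 353/256, F = 369/128, G = 565/64 at the point
E_s = 0, E_t = -289/96, F_s = 0, F_t = -93/16, G_s = 0, G_t = -123/8
EG - F^2 = 15821/4096;  g^inv = (4096/15821) * [[565/64, -369/128], [-369/128, 353/256]]
first-kind symbols [ij,l] = (1/2)(d_i g_jl + d_j g_il - d_l g_ij): [ss,s] = E_s/2 = 0, [ss,t] = F_s - E_t/2 = 289/192, [st,s] = E_t/2 = -289/192, [st,t] = G_s/2 = 0, [tt,s] = F_t - G_s/2 = -93/16, [tt,t] = G_t/2 = -123/16
Gamma^s_ij = (G*[ij,s] - F*[ij,t])/(EG - F^2), Gamma^t_ij = (E*[ij,t] - F*[ij,s])/(EG - F^2)

Answer: Gamma_sss = -35547/31642, Gamma_sst = -163285/47463, Gamma_stt = -119406/15821, Gamma_tss = 102017/189852, Gamma_tst = 35547/31642, Gamma_ttt = 25215/15821


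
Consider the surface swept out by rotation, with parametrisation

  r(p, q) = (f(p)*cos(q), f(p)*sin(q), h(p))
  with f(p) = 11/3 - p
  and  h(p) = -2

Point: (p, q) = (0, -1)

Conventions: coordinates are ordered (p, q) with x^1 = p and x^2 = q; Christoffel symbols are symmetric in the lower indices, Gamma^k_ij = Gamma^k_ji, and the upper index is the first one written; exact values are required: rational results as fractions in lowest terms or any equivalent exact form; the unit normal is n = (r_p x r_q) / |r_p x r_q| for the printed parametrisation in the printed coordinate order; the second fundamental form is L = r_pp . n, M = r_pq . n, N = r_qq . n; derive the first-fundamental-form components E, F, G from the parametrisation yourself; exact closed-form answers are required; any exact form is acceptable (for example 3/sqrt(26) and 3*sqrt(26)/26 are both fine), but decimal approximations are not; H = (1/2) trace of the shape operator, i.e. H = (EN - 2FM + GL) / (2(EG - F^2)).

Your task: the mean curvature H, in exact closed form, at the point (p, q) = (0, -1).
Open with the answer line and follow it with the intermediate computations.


Answer: H = 0

f = 11/3, f' = -1, f'' = 0, h' = 0, h'' = 0
E = 1, F = 0, G = 121/9; answer radicand W^2 = 1
unnormalised second-form numerators: l = 0, m = 0, n = 0; L = l/sqrt(1), and similarly M = m/sqrt(W^2), N = n/sqrt(W^2)
H = (E*n - 2*F*m + G*l) / (2*(EG - F^2)*sqrt(W^2)); E*n - 2*F*m + G*l = 0, EG - F^2 = 121/9, so H = (0)/sqrt(1)
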